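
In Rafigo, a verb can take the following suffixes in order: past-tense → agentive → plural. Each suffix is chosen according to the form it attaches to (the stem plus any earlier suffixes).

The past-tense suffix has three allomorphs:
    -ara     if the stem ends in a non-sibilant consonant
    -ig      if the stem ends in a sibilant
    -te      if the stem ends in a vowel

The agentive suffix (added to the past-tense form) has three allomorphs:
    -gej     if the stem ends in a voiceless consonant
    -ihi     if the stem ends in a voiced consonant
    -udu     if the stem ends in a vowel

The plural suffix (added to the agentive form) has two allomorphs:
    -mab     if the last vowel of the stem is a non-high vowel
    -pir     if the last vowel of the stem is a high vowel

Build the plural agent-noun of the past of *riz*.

rizigihipir

Since the final sound of *riz* is /z/ (a sibilant), it takes -ig, giving *rizig*.
The final sound of the past-tense form *rizig* is /g/, which is a voiced consonant, so the agentive suffix is -ihi, giving *rizigihi*.
Since the last vowel of the agentive form *rizigihi* is /i/ (a high vowel), it takes -pir, giving *rizigihipir*.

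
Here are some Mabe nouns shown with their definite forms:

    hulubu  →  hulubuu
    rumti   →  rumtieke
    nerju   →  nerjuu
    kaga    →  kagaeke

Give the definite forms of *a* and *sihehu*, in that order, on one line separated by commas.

The pattern is rounding harmony: -u when the last vowel of the stem is a rounded vowel (*hulubu*, *nerju*); -eke when the last vowel of the stem is an unrounded vowel (*rumti*, *kaga*).
The last vowel of *a* is /a/, which is an unrounded vowel, so the suffix is -eke, giving *aeke*.
*sihehu*: last vowel = /u/, a rounded vowel → -u → *sihehuu*.

aeke, sihehuu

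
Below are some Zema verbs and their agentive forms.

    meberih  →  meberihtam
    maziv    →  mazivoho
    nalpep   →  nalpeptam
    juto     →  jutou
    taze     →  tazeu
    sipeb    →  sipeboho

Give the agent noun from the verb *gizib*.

Looking at the final sound of each stem: -tam when the stem ends in a voiceless consonant (*meberih*, *nalpep*); -oho when the stem ends in a voiced consonant (*maziv*, *sipeb*); -u when the stem ends in a vowel (*juto*, *taze*).
Since the final sound of *gizib* is /b/ (a voiced consonant), it takes -oho, giving *giziboho*.

giziboho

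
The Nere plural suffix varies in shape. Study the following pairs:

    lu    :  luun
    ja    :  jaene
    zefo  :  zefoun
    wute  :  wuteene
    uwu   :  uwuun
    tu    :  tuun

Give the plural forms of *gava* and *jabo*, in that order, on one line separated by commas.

The alternation tracks the last vowel of the stem — -un when the last vowel of the stem is a rounded vowel (*lu*, *zefo*, *uwu*, *tu*); -ene when the last vowel of the stem is an unrounded vowel (*ja*, *wute*).
*gava*: last vowel = /a/, an unrounded vowel → -ene → *gavaene*.
The last vowel of *jabo* is /o/, which is a rounded vowel, so the suffix is -un, giving *jaboun*.

gavaene, jaboun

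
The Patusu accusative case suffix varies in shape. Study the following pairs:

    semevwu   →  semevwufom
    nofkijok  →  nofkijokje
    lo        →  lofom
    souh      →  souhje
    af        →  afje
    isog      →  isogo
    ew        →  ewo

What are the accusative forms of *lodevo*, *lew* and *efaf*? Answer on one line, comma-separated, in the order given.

lodevofom, lewo, efafje

The alternation tracks the final sound of the stem — -je when the stem ends in a voiceless consonant (*nofkijok*, *souh*, *af*); -o when the stem ends in a voiced consonant (*isog*, *ew*); -fom when the stem ends in a vowel (*semevwu*, *lo*).
*lodevo* — final sound /o/ (a vowel) → -fom → *lodevofom*.
The final sound of *lew* is /w/, which is a voiced consonant, so the suffix is -o, giving *lewo*.
*efaf*: final sound = /f/, a voiceless consonant → -je → *efafje*.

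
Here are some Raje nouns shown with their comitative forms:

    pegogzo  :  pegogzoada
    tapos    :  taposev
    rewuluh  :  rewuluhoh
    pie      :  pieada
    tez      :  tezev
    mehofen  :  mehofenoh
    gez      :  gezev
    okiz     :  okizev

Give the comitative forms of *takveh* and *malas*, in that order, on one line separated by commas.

takvehoh, malasev

The suffix is conditioned by the final sound: -ev when the stem ends in a sibilant (*tapos*, *tez*, *gez*, *okiz*); -oh when the stem ends in a non-sibilant consonant (*rewuluh*, *mehofen*); -ada when the stem ends in a vowel (*pegogzo*, *pie*).
*takveh*: final sound = /h/, a non-sibilant consonant → -oh → *takvehoh*.
The final sound of *malas* is /s/, which is a sibilant, so the suffix is -ev, giving *malasev*.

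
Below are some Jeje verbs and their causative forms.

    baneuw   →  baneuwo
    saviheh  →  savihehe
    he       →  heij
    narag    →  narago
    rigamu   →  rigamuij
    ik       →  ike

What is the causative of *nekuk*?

nekuke

The suffix is conditioned by the final sound: -e when the stem ends in a voiceless consonant (*saviheh*, *ik*); -o when the stem ends in a voiced consonant (*baneuw*, *narag*); -ij when the stem ends in a vowel (*he*, *rigamu*).
*nekuk* — final sound /k/ (a voiceless consonant) → -e → *nekuke*.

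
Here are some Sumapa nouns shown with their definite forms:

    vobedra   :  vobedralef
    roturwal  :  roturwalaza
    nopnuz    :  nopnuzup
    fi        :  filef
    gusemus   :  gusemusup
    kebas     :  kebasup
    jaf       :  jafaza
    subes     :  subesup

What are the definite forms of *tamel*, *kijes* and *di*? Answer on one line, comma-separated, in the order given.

tamelaza, kijesup, dilef

The pattern is sibilance of the final sound: -up when the stem ends in a sibilant (*nopnuz*, *gusemus*, *kebas*, *subes*); -aza when the stem ends in a non-sibilant consonant (*roturwal*, *jaf*); -lef when the stem ends in a vowel (*vobedra*, *fi*).
*tamel*: final sound = /l/, a non-sibilant consonant → -aza → *tamelaza*.
*kijes*: final sound = /s/, a sibilant → -up → *kijesup*.
Since the final sound of *di* is /i/ (a vowel), it takes -lef, giving *dilef*.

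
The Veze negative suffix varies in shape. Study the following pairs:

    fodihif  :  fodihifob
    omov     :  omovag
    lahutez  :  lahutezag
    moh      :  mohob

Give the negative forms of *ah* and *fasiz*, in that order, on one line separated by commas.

The suffix is conditioned by the final consonant: -ob when the stem ends in a voiceless consonant (*fodihif*, *moh*); -ag when the stem ends in a voiced consonant (*omov*, *lahutez*).
The final consonant of *ah* is /h/, which is voiceless, so the suffix is -ob, giving *ahob*.
*fasiz* — final consonant /z/ (voiced) → -ag → *fasizag*.

ahob, fasizag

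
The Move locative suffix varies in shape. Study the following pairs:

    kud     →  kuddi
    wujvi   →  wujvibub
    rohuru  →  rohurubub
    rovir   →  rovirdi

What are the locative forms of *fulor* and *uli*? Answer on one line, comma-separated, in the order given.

fulordi, ulibub

The pattern is consonant vs. vowel: -di when the stem ends in a consonant (*kud*, *rovir*); -bub when the stem ends in a vowel (*wujvi*, *rohuru*).
The final sound of *fulor* is /r/, which is a consonant, so the suffix is -di, giving *fulordi*.
The final sound of *uli* is /i/, which is a vowel, so the suffix is -bub, giving *ulibub*.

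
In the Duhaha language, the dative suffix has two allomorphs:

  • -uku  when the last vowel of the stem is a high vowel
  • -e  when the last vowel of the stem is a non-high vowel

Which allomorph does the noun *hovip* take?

*hovip* — last vowel /i/ (a high vowel) → -uku.

-uku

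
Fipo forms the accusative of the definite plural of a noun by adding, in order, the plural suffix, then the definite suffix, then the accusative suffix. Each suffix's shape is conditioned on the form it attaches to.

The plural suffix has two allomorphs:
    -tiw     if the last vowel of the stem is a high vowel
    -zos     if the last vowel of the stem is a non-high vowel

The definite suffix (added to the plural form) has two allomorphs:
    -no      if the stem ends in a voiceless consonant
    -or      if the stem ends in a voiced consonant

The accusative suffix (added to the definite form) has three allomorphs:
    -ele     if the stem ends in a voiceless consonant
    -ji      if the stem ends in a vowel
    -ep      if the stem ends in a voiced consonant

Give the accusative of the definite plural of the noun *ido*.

*ido* — last vowel /o/ (a non-high vowel) → -zos → *idozos*.
The final consonant of the plural form *idozos* is /s/, which is voiceless, so the definite suffix is -no, giving *idozosno*.
The final sound of the definite form *idozosno* is /o/, which is a vowel, so the accusative suffix is -ji, giving *idozosnoji*.

idozosnoji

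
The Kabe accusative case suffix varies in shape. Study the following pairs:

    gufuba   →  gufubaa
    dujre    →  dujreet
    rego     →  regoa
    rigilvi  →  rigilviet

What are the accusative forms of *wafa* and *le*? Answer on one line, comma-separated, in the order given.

wafaa, leet

The suffix is conditioned by the last vowel: -et when the last vowel of the stem is a front vowel (*dujre*, *rigilvi*); -a when the last vowel of the stem is a back vowel (*gufuba*, *rego*).
*wafa*: last vowel = /a/, a back vowel → -a → *wafaa*.
The last vowel of *le* is /e/, which is a front vowel, so the suffix is -et, giving *leet*.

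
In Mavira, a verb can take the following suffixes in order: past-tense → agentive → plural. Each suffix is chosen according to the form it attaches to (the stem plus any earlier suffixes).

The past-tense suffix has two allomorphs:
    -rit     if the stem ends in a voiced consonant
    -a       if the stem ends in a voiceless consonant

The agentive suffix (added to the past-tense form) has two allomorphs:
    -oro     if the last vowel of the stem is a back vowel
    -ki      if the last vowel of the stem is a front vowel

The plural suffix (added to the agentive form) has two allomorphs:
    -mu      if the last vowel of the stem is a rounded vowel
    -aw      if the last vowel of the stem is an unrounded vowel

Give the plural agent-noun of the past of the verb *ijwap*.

ijwapaoromu

The final consonant of *ijwap* is /p/, which is voiceless, so the past-tense suffix is -a, giving *ijwapa*.
Since the last vowel of the past-tense form *ijwapa* is /a/ (a back vowel), it takes -oro, giving *ijwapaoro*.
The agentive form *ijwapaoro* — last vowel /o/ (a rounded vowel) → -mu → *ijwapaoromu*.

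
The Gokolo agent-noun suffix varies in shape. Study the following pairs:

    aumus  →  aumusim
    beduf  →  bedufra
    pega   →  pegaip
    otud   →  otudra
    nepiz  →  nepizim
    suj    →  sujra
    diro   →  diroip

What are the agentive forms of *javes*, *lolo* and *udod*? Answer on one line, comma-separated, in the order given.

javesim, loloip, udodra

The pattern is sibilance of the final sound: -im when the stem ends in a sibilant (*aumus*, *nepiz*); -ra when the stem ends in a non-sibilant consonant (*beduf*, *otud*, *suj*); -ip when the stem ends in a vowel (*pega*, *diro*).
*javes*: final sound = /s/, a sibilant → -im → *javesim*.
Since the final sound of *lolo* is /o/ (a vowel), it takes -ip, giving *loloip*.
Since the final sound of *udod* is /d/ (a non-sibilant consonant), it takes -ra, giving *udodra*.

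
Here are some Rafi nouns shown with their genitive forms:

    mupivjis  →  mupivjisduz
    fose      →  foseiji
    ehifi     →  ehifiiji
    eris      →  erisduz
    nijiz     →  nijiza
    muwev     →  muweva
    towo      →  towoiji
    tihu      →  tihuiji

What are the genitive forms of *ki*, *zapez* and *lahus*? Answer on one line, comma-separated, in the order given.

kiiji, zapeza, lahusduz

The suffix is conditioned by the final sound: -duz when the stem ends in a voiceless consonant (*mupivjis*, *eris*); -a when the stem ends in a voiced consonant (*nijiz*, *muwev*); -iji when the stem ends in a vowel (*fose*, *ehifi*, *towo*, *tihu*).
The final sound of *ki* is /i/, which is a vowel, so the suffix is -iji, giving *kiiji*.
*zapez*: final sound = /z/, a voiced consonant → -a → *zapeza*.
*lahus*: final sound = /s/, a voiceless consonant → -duz → *lahusduz*.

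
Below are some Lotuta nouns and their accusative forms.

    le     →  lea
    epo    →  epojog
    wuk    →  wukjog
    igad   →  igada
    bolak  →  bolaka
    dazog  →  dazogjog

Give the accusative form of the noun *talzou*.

talzoujog

The pattern is rounding harmony: -jog when the last vowel of the stem is a rounded vowel (*epo*, *wuk*, *dazog*); -a when the last vowel of the stem is an unrounded vowel (*le*, *igad*, *bolak*).
Since the last vowel of *talzou* is /u/ (a rounded vowel), it takes -jog, giving *talzoujog*.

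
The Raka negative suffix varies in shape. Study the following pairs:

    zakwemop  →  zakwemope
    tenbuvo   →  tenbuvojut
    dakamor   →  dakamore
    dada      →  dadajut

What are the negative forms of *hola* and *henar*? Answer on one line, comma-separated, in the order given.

Looking at the final sound of each stem: -e when the stem ends in a consonant (*zakwemop*, *dakamor*); -jut when the stem ends in a vowel (*tenbuvo*, *dada*).
*hola*: final sound = /a/, a vowel → -jut → *holajut*.
*henar* — final sound /r/ (a consonant) → -e → *henare*.

holajut, henare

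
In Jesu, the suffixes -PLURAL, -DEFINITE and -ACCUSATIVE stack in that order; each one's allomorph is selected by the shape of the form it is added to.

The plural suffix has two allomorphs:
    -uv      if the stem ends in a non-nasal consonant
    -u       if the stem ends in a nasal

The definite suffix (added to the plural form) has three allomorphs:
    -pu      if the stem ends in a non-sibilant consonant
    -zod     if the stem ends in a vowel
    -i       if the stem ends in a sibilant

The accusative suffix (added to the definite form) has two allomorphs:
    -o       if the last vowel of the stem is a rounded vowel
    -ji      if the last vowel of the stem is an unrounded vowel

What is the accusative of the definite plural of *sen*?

*sen* — final consonant /n/ (a nasal) → -u → *senu*.
The final sound of the plural form *senu* is /u/, which is a vowel, so the definite suffix is -zod, giving *senuzod*.
The last vowel of the definite form *senuzod* is /o/, which is a rounded vowel, so the accusative suffix is -o, giving *senuzodo*.

senuzodo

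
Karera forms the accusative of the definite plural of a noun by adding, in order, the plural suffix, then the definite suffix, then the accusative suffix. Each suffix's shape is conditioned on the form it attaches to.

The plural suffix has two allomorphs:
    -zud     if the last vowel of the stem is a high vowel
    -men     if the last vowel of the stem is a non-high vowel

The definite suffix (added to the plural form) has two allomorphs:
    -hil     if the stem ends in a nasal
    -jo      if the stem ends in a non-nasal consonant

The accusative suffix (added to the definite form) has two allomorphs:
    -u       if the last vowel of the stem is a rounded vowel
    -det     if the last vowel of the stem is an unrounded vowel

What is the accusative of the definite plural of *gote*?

*gote* — last vowel /e/ (a non-high vowel) → -men → *gotemen*.
The plural form *gotemen*: final consonant = /n/, a nasal → -hil → *gotemenhil*.
The definite form *gotemenhil*: last vowel = /i/, an unrounded vowel → -det → *gotemenhildet*.

gotemenhildet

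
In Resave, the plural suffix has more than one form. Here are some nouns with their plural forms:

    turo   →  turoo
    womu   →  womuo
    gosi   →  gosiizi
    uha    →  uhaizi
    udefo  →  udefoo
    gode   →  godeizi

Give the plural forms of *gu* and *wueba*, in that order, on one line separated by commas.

Looking at the last vowel of each stem: -o when the last vowel of the stem is a rounded vowel (*turo*, *womu*, *udefo*); -izi when the last vowel of the stem is an unrounded vowel (*gosi*, *uha*, *gode*).
The last vowel of *gu* is /u/, which is a rounded vowel, so the suffix is -o, giving *guo*.
Since the last vowel of *wueba* is /a/ (an unrounded vowel), it takes -izi, giving *wuebaizi*.

guo, wuebaizi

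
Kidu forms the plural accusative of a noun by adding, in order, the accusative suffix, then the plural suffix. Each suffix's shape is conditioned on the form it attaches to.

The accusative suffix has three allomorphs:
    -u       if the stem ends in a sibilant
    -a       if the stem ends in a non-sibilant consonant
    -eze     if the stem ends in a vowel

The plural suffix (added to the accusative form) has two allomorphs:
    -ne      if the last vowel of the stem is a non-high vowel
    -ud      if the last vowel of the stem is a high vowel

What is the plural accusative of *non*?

Since the final sound of *non* is /n/ (a non-sibilant consonant), it takes -a, giving *nona*.
The accusative form *nona* — last vowel /a/ (a non-high vowel) → -ne → *nonane*.

nonane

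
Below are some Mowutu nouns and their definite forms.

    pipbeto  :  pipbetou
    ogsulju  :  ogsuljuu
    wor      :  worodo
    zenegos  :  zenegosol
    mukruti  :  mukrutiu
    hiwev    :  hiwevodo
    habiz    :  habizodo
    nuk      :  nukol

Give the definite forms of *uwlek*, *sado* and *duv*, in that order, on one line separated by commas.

uwlekol, sadou, duvodo

The alternation tracks the final sound of the stem — -ol when the stem ends in a voiceless consonant (*zenegos*, *nuk*); -odo when the stem ends in a voiced consonant (*wor*, *hiwev*, *habiz*); -u when the stem ends in a vowel (*pipbeto*, *ogsulju*, *mukruti*).
*uwlek*: final sound = /k/, a voiceless consonant → -ol → *uwlekol*.
*sado*: final sound = /o/, a vowel → -u → *sadou*.
Since the final sound of *duv* is /v/ (a voiced consonant), it takes -odo, giving *duvodo*.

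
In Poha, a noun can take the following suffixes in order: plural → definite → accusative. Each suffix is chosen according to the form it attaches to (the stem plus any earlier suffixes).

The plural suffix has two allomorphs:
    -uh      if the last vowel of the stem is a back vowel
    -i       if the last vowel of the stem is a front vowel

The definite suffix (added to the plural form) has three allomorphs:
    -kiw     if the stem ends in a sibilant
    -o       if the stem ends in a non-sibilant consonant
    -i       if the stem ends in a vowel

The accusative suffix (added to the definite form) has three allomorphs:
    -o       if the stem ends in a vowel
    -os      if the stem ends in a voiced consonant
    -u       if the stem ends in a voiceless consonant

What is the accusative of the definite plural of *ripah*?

ripahuhoo

The last vowel of *ripah* is /a/, which is a back vowel, so the plural suffix is -uh, giving *ripahuh*.
The plural form *ripahuh*: final sound = /h/, a non-sibilant consonant → -o → *ripahuho*.
The definite form *ripahuho*: final sound = /o/, a vowel → -o → *ripahuhoo*.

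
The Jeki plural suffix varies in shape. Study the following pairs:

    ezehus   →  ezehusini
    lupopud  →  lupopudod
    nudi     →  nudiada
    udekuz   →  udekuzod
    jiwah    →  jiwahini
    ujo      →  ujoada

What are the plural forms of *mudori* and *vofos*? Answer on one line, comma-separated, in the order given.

Looking at the final sound of each stem: -ini when the stem ends in a voiceless consonant (*ezehus*, *jiwah*); -od when the stem ends in a voiced consonant (*lupopud*, *udekuz*); -ada when the stem ends in a vowel (*nudi*, *ujo*).
The final sound of *mudori* is /i/, which is a vowel, so the suffix is -ada, giving *mudoriada*.
Since the final sound of *vofos* is /s/ (a voiceless consonant), it takes -ini, giving *vofosini*.

mudoriada, vofosini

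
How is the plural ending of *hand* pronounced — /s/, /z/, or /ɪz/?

/z/

The stem *hand* ends in a voiced non-sibilant sound.
The plural suffix surfaces as /ɪz/ after sibilants, /s/ after other voiceless consonants, and /z/ after other voiced sounds.
So the plural -s on *hand* is pronounced /z/.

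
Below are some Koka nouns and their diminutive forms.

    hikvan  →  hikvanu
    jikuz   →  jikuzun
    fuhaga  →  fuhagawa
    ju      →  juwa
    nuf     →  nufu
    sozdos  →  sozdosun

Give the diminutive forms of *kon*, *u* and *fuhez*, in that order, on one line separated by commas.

The suffix is conditioned by the final sound: -un when the stem ends in a sibilant (*jikuz*, *sozdos*); -u when the stem ends in a non-sibilant consonant (*hikvan*, *nuf*); -wa when the stem ends in a vowel (*fuhaga*, *ju*).
*kon*: final sound = /n/, a non-sibilant consonant → -u → *konu*.
Since the final sound of *u* is /u/ (a vowel), it takes -wa, giving *uwa*.
Since the final sound of *fuhez* is /z/ (a sibilant), it takes -un, giving *fuhezun*.

konu, uwa, fuhezun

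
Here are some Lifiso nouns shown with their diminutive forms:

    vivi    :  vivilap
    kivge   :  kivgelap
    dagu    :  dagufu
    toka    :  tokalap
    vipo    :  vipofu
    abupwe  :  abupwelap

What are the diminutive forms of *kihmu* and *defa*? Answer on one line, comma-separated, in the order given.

The suffix is conditioned by the last vowel: -fu when the last vowel of the stem is a rounded vowel (*dagu*, *vipo*); -lap when the last vowel of the stem is an unrounded vowel (*vivi*, *kivge*, *toka*, *abupwe*).
Since the last vowel of *kihmu* is /u/ (a rounded vowel), it takes -fu, giving *kihmufu*.
The last vowel of *defa* is /a/, which is an unrounded vowel, so the suffix is -lap, giving *defalap*.

kihmufu, defalap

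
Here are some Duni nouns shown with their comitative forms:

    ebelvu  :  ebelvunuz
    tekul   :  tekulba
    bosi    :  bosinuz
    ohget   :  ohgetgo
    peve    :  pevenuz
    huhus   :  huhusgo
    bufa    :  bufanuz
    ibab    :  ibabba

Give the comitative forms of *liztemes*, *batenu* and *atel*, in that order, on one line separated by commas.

Looking at the final sound of each stem: -go when the stem ends in a voiceless consonant (*ohget*, *huhus*); -ba when the stem ends in a voiced consonant (*tekul*, *ibab*); -nuz when the stem ends in a vowel (*ebelvu*, *bosi*, *peve*, *bufa*).
Since the final sound of *liztemes* is /s/ (a voiceless consonant), it takes -go, giving *liztemesgo*.
*batenu* — final sound /u/ (a vowel) → -nuz → *batenunuz*.
The final sound of *atel* is /l/, which is a voiced consonant, so the suffix is -ba, giving *atelba*.

liztemesgo, batenunuz, atelba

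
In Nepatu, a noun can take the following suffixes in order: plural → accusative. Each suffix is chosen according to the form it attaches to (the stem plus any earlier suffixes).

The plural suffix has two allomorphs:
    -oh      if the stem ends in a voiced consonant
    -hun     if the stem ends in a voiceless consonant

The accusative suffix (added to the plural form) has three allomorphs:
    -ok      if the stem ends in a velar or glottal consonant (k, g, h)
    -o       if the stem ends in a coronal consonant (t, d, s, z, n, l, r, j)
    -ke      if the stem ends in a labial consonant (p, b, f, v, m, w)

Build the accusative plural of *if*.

*if* — final consonant /f/ (voiceless) → -hun → *ifhun*.
The final consonant of the plural form *ifhun* is /n/, which is coronal, so the accusative suffix is -o, giving *ifhuno*.

ifhuno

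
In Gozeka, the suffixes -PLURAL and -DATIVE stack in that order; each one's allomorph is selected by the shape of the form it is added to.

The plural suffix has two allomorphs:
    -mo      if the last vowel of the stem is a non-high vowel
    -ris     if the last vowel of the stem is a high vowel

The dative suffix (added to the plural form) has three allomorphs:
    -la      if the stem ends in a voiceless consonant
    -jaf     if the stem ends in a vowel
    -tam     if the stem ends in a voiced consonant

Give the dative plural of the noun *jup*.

juprisla

*jup*: last vowel = /u/, a high vowel → -ris → *jupris*.
The plural form *jupris*: final sound = /s/, a voiceless consonant → -la → *juprisla*.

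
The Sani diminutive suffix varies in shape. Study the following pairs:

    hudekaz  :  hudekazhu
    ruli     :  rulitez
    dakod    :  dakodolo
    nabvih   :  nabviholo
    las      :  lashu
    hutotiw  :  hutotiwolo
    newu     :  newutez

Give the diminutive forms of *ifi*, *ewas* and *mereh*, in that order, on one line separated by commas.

The alternation tracks the final sound of the stem — -hu when the stem ends in a sibilant (*hudekaz*, *las*); -olo when the stem ends in a non-sibilant consonant (*dakod*, *nabvih*, *hutotiw*); -tez when the stem ends in a vowel (*ruli*, *newu*).
*ifi*: final sound = /i/, a vowel → -tez → *ifitez*.
Since the final sound of *ewas* is /s/ (a sibilant), it takes -hu, giving *ewashu*.
The final sound of *mereh* is /h/, which is a non-sibilant consonant, so the suffix is -olo, giving *mereholo*.

ifitez, ewashu, mereholo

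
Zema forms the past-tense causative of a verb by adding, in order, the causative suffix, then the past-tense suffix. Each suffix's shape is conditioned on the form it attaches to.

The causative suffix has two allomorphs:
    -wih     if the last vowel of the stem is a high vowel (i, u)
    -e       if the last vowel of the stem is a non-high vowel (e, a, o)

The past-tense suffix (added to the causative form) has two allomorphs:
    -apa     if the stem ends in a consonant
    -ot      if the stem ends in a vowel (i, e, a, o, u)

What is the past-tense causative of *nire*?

The last vowel of *nire* is /e/, which is a non-high vowel, so the causative suffix is -e, giving *niree*.
The causative form *niree* — final sound /e/ (a vowel) → -ot → *nireeot*.

nireeot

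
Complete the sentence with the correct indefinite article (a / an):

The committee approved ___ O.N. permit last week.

an

The indefinite article is chosen by the initial *sound* of the following word, not its spelling.
The initialism *O.N.* is read letter by letter; the first letter, O, is pronounced /oʊ/, which begins with a vowel sound.
So the article is *an*: The committee approved an O.N. permit last week.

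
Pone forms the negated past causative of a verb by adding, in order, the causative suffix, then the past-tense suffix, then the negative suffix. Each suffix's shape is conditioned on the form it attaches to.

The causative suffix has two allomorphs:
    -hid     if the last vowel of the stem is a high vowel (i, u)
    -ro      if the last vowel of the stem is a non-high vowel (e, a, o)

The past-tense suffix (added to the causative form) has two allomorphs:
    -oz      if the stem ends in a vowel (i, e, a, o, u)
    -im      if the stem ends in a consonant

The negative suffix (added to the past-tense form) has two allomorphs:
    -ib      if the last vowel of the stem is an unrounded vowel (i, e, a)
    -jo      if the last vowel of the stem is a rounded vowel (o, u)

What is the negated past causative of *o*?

*o* — last vowel /o/ (a non-high vowel) → -ro → *oro*.
The final sound of the causative form *oro* is /o/, which is a vowel, so the past-tense suffix is -oz, giving *orooz*.
The last vowel of the past-tense form *orooz* is /o/, which is a rounded vowel, so the negative suffix is -jo, giving *oroozjo*.

oroozjo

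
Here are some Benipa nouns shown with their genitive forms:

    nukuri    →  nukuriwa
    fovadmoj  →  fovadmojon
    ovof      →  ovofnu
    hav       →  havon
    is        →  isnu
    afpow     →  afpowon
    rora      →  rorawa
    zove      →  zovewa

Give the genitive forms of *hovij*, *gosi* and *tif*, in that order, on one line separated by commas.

hovijon, gosiwa, tifnu

Looking at the final sound of each stem: -nu when the stem ends in a voiceless consonant (*ovof*, *is*); -on when the stem ends in a voiced consonant (*fovadmoj*, *hav*, *afpow*); -wa when the stem ends in a vowel (*nukuri*, *rora*, *zove*).
Since the final sound of *hovij* is /j/ (a voiced consonant), it takes -on, giving *hovijon*.
*gosi* — final sound /i/ (a vowel) → -wa → *gosiwa*.
The final sound of *tif* is /f/, which is a voiceless consonant, so the suffix is -nu, giving *tifnu*.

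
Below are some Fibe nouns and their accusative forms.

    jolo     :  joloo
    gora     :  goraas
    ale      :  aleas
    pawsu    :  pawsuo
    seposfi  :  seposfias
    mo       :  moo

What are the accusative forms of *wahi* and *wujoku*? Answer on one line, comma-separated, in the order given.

wahias, wujokuo

The alternation tracks the last vowel of the stem — -o when the last vowel of the stem is a rounded vowel (*jolo*, *pawsu*, *mo*); -as when the last vowel of the stem is an unrounded vowel (*gora*, *ale*, *seposfi*).
*wahi* — last vowel /i/ (an unrounded vowel) → -as → *wahias*.
*wujoku* — last vowel /u/ (a rounded vowel) → -o → *wujokuo*.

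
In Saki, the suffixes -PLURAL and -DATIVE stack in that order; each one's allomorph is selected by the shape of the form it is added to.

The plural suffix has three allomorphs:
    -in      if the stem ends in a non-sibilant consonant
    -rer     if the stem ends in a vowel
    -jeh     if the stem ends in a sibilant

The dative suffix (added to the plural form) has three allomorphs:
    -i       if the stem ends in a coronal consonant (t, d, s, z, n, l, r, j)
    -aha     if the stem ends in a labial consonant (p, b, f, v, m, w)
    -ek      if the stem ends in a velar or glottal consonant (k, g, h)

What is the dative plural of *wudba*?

wudbareri

*wudba*: final sound = /a/, a vowel → -rer → *wudbarer*.
The final consonant of the plural form *wudbarer* is /r/, which is coronal, so the dative suffix is -i, giving *wudbareri*.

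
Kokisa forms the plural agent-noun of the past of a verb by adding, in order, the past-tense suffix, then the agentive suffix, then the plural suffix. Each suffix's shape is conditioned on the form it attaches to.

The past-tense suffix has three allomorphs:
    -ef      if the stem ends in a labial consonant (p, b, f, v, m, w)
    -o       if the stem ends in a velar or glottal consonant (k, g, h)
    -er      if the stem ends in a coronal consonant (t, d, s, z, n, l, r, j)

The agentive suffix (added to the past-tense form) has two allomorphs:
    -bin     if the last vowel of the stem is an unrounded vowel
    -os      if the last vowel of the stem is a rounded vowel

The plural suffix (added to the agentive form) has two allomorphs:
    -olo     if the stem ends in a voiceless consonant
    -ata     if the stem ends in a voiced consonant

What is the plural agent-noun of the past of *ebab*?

ebabefbinata

The final consonant of *ebab* is /b/, which is labial, so the past-tense suffix is -ef, giving *ebabef*.
The past-tense form *ebabef*: last vowel = /e/, an unrounded vowel → -bin → *ebabefbin*.
The agentive form *ebabefbin*: final consonant = /n/, voiced → -ata → *ebabefbinata*.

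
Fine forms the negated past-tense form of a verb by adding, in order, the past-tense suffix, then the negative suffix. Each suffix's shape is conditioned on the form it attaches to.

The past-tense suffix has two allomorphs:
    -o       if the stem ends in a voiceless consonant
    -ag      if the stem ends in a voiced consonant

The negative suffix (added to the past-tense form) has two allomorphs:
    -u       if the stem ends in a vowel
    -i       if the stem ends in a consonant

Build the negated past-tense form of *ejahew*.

Since the final consonant of *ejahew* is /w/ (voiced), it takes -ag, giving *ejahewag*.
The past-tense form *ejahewag*: final sound = /g/, a consonant → -i → *ejahewagi*.

ejahewagi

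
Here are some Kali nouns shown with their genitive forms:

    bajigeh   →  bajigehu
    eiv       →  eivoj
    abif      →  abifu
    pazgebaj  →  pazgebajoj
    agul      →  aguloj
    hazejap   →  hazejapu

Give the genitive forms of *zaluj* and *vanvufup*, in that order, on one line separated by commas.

zalujoj, vanvufupu

The pattern is voicing of the final consonant: -u when the stem ends in a voiceless consonant (*bajigeh*, *abif*, *hazejap*); -oj when the stem ends in a voiced consonant (*eiv*, *pazgebaj*, *agul*).
*zaluj*: final consonant = /j/, voiced → -oj → *zalujoj*.
The final consonant of *vanvufup* is /p/, which is voiceless, so the suffix is -u, giving *vanvufupu*.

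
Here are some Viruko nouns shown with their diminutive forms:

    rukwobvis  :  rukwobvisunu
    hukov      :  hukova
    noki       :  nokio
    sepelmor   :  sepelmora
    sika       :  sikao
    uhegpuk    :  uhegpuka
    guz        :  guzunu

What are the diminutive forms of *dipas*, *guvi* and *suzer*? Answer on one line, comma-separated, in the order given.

dipasunu, guvio, suzera

The suffix is conditioned by the final sound: -unu when the stem ends in a sibilant (*rukwobvis*, *guz*); -a when the stem ends in a non-sibilant consonant (*hukov*, *sepelmor*, *uhegpuk*); -o when the stem ends in a vowel (*noki*, *sika*).
Since the final sound of *dipas* is /s/ (a sibilant), it takes -unu, giving *dipasunu*.
*guvi* — final sound /i/ (a vowel) → -o → *guvio*.
*suzer* — final sound /r/ (a non-sibilant consonant) → -a → *suzera*.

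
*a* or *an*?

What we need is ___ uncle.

an

The indefinite article is chosen by the initial *sound* of the following word, not its spelling.
*uncle* begins with the sound /ʌ/ (u pronounced /ʌ/) — a vowel sound.
So the article is *an*: What we need is an uncle.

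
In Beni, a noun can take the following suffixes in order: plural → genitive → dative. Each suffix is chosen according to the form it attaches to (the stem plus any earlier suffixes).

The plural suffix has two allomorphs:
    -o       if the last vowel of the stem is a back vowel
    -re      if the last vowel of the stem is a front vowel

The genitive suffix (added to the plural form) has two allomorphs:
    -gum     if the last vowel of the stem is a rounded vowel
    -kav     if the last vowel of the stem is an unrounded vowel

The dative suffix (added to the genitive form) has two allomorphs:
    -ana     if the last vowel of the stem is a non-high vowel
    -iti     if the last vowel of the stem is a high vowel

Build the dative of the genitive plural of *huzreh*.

The last vowel of *huzreh* is /e/, which is a front vowel, so the plural suffix is -re, giving *huzrehre*.
Since the last vowel of the plural form *huzrehre* is /e/ (an unrounded vowel), it takes -kav, giving *huzrehrekav*.
Since the last vowel of the genitive form *huzrehrekav* is /a/ (a non-high vowel), it takes -ana, giving *huzrehrekavana*.

huzrehrekavana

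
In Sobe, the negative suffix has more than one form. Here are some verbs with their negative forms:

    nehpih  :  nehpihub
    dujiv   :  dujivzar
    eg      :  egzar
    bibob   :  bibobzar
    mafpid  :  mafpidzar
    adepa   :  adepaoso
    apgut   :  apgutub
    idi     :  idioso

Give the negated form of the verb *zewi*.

The suffix is conditioned by the final sound: -ub when the stem ends in a voiceless consonant (*nehpih*, *apgut*); -zar when the stem ends in a voiced consonant (*dujiv*, *eg*, *bibob*, *mafpid*); -oso when the stem ends in a vowel (*adepa*, *idi*).
*zewi* — final sound /i/ (a vowel) → -oso → *zewioso*.

zewioso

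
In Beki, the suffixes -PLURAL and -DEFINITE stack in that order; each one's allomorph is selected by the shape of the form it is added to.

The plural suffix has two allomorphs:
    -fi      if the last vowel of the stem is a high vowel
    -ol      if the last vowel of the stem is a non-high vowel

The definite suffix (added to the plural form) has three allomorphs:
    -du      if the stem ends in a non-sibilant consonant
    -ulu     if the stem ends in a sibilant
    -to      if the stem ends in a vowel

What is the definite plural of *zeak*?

zeakoldu

The last vowel of *zeak* is /a/, which is a non-high vowel, so the plural suffix is -ol, giving *zeakol*.
The final sound of the plural form *zeakol* is /l/, which is a non-sibilant consonant, so the definite suffix is -du, giving *zeakoldu*.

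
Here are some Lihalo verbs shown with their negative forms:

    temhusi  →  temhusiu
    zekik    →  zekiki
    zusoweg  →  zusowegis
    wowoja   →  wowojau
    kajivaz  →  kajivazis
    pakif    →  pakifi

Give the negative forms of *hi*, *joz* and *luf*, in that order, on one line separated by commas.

hiu, jozis, lufi

The suffix is conditioned by the final sound: -i when the stem ends in a voiceless consonant (*zekik*, *pakif*); -is when the stem ends in a voiced consonant (*zusoweg*, *kajivaz*); -u when the stem ends in a vowel (*temhusi*, *wowoja*).
The final sound of *hi* is /i/, which is a vowel, so the suffix is -u, giving *hiu*.
The final sound of *joz* is /z/, which is a voiced consonant, so the suffix is -is, giving *jozis*.
Since the final sound of *luf* is /f/ (a voiceless consonant), it takes -i, giving *lufi*.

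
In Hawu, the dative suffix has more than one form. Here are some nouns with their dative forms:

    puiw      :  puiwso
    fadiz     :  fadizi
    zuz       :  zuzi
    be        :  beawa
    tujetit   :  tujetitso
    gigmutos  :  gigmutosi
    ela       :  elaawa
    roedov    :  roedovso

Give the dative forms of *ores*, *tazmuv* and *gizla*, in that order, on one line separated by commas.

oresi, tazmuvso, gizlaawa

The pattern is sibilance of the final sound: -i when the stem ends in a sibilant (*fadiz*, *zuz*, *gigmutos*); -so when the stem ends in a non-sibilant consonant (*puiw*, *tujetit*, *roedov*); -awa when the stem ends in a vowel (*be*, *ela*).
The final sound of *ores* is /s/, which is a sibilant, so the suffix is -i, giving *oresi*.
Since the final sound of *tazmuv* is /v/ (a non-sibilant consonant), it takes -so, giving *tazmuvso*.
*gizla*: final sound = /a/, a vowel → -awa → *gizlaawa*.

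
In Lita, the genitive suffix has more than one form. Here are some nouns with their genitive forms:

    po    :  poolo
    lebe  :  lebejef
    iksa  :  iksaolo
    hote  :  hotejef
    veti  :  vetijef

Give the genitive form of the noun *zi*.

The suffix is conditioned by the last vowel: -jef when the last vowel of the stem is a front vowel (*lebe*, *hote*, *veti*); -olo when the last vowel of the stem is a back vowel (*po*, *iksa*).
Since the last vowel of *zi* is /i/ (a front vowel), it takes -jef, giving *zijef*.

zijef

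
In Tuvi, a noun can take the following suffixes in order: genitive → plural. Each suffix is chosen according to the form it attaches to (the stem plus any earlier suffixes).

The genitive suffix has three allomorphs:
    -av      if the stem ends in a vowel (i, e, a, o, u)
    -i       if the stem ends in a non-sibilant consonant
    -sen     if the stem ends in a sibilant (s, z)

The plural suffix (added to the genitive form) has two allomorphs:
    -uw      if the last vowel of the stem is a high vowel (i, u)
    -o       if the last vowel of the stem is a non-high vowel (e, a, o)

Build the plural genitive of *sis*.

*sis*: final sound = /s/, a sibilant → -sen → *sissen*.
The genitive form *sissen*: last vowel = /e/, a non-high vowel → -o → *sisseno*.

sisseno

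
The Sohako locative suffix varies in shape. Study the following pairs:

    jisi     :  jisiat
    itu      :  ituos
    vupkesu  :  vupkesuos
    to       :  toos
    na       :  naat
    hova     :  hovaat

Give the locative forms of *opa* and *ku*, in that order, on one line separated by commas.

The alternation tracks the last vowel of the stem — -os when the last vowel of the stem is a rounded vowel (*itu*, *vupkesu*, *to*); -at when the last vowel of the stem is an unrounded vowel (*jisi*, *na*, *hova*).
*opa*: last vowel = /a/, an unrounded vowel → -at → *opaat*.
The last vowel of *ku* is /u/, which is a rounded vowel, so the suffix is -os, giving *kuos*.

opaat, kuos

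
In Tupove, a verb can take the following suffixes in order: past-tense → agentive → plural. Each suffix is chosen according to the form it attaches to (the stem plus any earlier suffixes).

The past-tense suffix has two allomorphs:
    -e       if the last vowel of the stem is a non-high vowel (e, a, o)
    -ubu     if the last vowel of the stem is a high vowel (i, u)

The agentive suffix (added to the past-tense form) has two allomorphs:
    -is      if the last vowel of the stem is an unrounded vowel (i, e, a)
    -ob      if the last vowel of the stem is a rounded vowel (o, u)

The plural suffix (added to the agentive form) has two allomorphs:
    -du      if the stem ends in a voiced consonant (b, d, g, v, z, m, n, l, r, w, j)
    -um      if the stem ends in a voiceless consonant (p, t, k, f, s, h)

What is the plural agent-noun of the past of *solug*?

The last vowel of *solug* is /u/, which is a high vowel, so the past-tense suffix is -ubu, giving *solugubu*.
Since the last vowel of the past-tense form *solugubu* is /u/ (a rounded vowel), it takes -ob, giving *solugubuob*.
The agentive form *solugubuob*: final consonant = /b/, voiced → -du → *solugubuobdu*.

solugubuobdu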